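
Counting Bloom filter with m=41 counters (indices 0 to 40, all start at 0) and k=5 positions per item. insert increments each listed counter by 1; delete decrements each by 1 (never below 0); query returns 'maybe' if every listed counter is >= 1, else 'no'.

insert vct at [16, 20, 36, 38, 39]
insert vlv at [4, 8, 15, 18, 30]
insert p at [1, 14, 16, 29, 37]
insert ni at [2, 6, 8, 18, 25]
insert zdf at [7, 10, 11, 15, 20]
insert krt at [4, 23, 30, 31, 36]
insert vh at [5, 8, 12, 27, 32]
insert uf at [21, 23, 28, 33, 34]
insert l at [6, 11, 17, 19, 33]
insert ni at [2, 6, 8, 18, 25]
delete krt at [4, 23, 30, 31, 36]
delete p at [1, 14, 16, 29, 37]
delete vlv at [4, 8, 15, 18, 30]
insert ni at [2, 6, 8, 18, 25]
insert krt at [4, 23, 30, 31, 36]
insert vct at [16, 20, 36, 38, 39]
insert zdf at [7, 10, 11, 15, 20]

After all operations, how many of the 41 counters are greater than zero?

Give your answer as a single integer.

Step 1: insert vct at [16, 20, 36, 38, 39] -> counters=[0,0,0,0,0,0,0,0,0,0,0,0,0,0,0,0,1,0,0,0,1,0,0,0,0,0,0,0,0,0,0,0,0,0,0,0,1,0,1,1,0]
Step 2: insert vlv at [4, 8, 15, 18, 30] -> counters=[0,0,0,0,1,0,0,0,1,0,0,0,0,0,0,1,1,0,1,0,1,0,0,0,0,0,0,0,0,0,1,0,0,0,0,0,1,0,1,1,0]
Step 3: insert p at [1, 14, 16, 29, 37] -> counters=[0,1,0,0,1,0,0,0,1,0,0,0,0,0,1,1,2,0,1,0,1,0,0,0,0,0,0,0,0,1,1,0,0,0,0,0,1,1,1,1,0]
Step 4: insert ni at [2, 6, 8, 18, 25] -> counters=[0,1,1,0,1,0,1,0,2,0,0,0,0,0,1,1,2,0,2,0,1,0,0,0,0,1,0,0,0,1,1,0,0,0,0,0,1,1,1,1,0]
Step 5: insert zdf at [7, 10, 11, 15, 20] -> counters=[0,1,1,0,1,0,1,1,2,0,1,1,0,0,1,2,2,0,2,0,2,0,0,0,0,1,0,0,0,1,1,0,0,0,0,0,1,1,1,1,0]
Step 6: insert krt at [4, 23, 30, 31, 36] -> counters=[0,1,1,0,2,0,1,1,2,0,1,1,0,0,1,2,2,0,2,0,2,0,0,1,0,1,0,0,0,1,2,1,0,0,0,0,2,1,1,1,0]
Step 7: insert vh at [5, 8, 12, 27, 32] -> counters=[0,1,1,0,2,1,1,1,3,0,1,1,1,0,1,2,2,0,2,0,2,0,0,1,0,1,0,1,0,1,2,1,1,0,0,0,2,1,1,1,0]
Step 8: insert uf at [21, 23, 28, 33, 34] -> counters=[0,1,1,0,2,1,1,1,3,0,1,1,1,0,1,2,2,0,2,0,2,1,0,2,0,1,0,1,1,1,2,1,1,1,1,0,2,1,1,1,0]
Step 9: insert l at [6, 11, 17, 19, 33] -> counters=[0,1,1,0,2,1,2,1,3,0,1,2,1,0,1,2,2,1,2,1,2,1,0,2,0,1,0,1,1,1,2,1,1,2,1,0,2,1,1,1,0]
Step 10: insert ni at [2, 6, 8, 18, 25] -> counters=[0,1,2,0,2,1,3,1,4,0,1,2,1,0,1,2,2,1,3,1,2,1,0,2,0,2,0,1,1,1,2,1,1,2,1,0,2,1,1,1,0]
Step 11: delete krt at [4, 23, 30, 31, 36] -> counters=[0,1,2,0,1,1,3,1,4,0,1,2,1,0,1,2,2,1,3,1,2,1,0,1,0,2,0,1,1,1,1,0,1,2,1,0,1,1,1,1,0]
Step 12: delete p at [1, 14, 16, 29, 37] -> counters=[0,0,2,0,1,1,3,1,4,0,1,2,1,0,0,2,1,1,3,1,2,1,0,1,0,2,0,1,1,0,1,0,1,2,1,0,1,0,1,1,0]
Step 13: delete vlv at [4, 8, 15, 18, 30] -> counters=[0,0,2,0,0,1,3,1,3,0,1,2,1,0,0,1,1,1,2,1,2,1,0,1,0,2,0,1,1,0,0,0,1,2,1,0,1,0,1,1,0]
Step 14: insert ni at [2, 6, 8, 18, 25] -> counters=[0,0,3,0,0,1,4,1,4,0,1,2,1,0,0,1,1,1,3,1,2,1,0,1,0,3,0,1,1,0,0,0,1,2,1,0,1,0,1,1,0]
Step 15: insert krt at [4, 23, 30, 31, 36] -> counters=[0,0,3,0,1,1,4,1,4,0,1,2,1,0,0,1,1,1,3,1,2,1,0,2,0,3,0,1,1,0,1,1,1,2,1,0,2,0,1,1,0]
Step 16: insert vct at [16, 20, 36, 38, 39] -> counters=[0,0,3,0,1,1,4,1,4,0,1,2,1,0,0,1,2,1,3,1,3,1,0,2,0,3,0,1,1,0,1,1,1,2,1,0,3,0,2,2,0]
Step 17: insert zdf at [7, 10, 11, 15, 20] -> counters=[0,0,3,0,1,1,4,2,4,0,2,3,1,0,0,2,2,1,3,1,4,1,0,2,0,3,0,1,1,0,1,1,1,2,1,0,3,0,2,2,0]
Final counters=[0,0,3,0,1,1,4,2,4,0,2,3,1,0,0,2,2,1,3,1,4,1,0,2,0,3,0,1,1,0,1,1,1,2,1,0,3,0,2,2,0] -> 28 nonzero

Answer: 28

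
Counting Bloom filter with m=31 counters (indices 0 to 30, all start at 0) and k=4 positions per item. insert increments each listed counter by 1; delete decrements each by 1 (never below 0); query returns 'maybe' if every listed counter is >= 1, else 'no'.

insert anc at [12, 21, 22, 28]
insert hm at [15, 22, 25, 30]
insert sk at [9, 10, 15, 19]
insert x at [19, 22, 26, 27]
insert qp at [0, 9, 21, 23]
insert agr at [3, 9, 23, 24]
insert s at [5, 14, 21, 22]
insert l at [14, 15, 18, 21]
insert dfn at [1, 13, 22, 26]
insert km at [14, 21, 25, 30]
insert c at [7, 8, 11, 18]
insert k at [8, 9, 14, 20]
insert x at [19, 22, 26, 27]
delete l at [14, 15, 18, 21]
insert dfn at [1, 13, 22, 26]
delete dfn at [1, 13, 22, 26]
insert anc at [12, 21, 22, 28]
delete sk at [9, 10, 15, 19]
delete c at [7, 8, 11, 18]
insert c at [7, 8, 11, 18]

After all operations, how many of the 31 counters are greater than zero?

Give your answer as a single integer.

Answer: 24

Derivation:
Step 1: insert anc at [12, 21, 22, 28] -> counters=[0,0,0,0,0,0,0,0,0,0,0,0,1,0,0,0,0,0,0,0,0,1,1,0,0,0,0,0,1,0,0]
Step 2: insert hm at [15, 22, 25, 30] -> counters=[0,0,0,0,0,0,0,0,0,0,0,0,1,0,0,1,0,0,0,0,0,1,2,0,0,1,0,0,1,0,1]
Step 3: insert sk at [9, 10, 15, 19] -> counters=[0,0,0,0,0,0,0,0,0,1,1,0,1,0,0,2,0,0,0,1,0,1,2,0,0,1,0,0,1,0,1]
Step 4: insert x at [19, 22, 26, 27] -> counters=[0,0,0,0,0,0,0,0,0,1,1,0,1,0,0,2,0,0,0,2,0,1,3,0,0,1,1,1,1,0,1]
Step 5: insert qp at [0, 9, 21, 23] -> counters=[1,0,0,0,0,0,0,0,0,2,1,0,1,0,0,2,0,0,0,2,0,2,3,1,0,1,1,1,1,0,1]
Step 6: insert agr at [3, 9, 23, 24] -> counters=[1,0,0,1,0,0,0,0,0,3,1,0,1,0,0,2,0,0,0,2,0,2,3,2,1,1,1,1,1,0,1]
Step 7: insert s at [5, 14, 21, 22] -> counters=[1,0,0,1,0,1,0,0,0,3,1,0,1,0,1,2,0,0,0,2,0,3,4,2,1,1,1,1,1,0,1]
Step 8: insert l at [14, 15, 18, 21] -> counters=[1,0,0,1,0,1,0,0,0,3,1,0,1,0,2,3,0,0,1,2,0,4,4,2,1,1,1,1,1,0,1]
Step 9: insert dfn at [1, 13, 22, 26] -> counters=[1,1,0,1,0,1,0,0,0,3,1,0,1,1,2,3,0,0,1,2,0,4,5,2,1,1,2,1,1,0,1]
Step 10: insert km at [14, 21, 25, 30] -> counters=[1,1,0,1,0,1,0,0,0,3,1,0,1,1,3,3,0,0,1,2,0,5,5,2,1,2,2,1,1,0,2]
Step 11: insert c at [7, 8, 11, 18] -> counters=[1,1,0,1,0,1,0,1,1,3,1,1,1,1,3,3,0,0,2,2,0,5,5,2,1,2,2,1,1,0,2]
Step 12: insert k at [8, 9, 14, 20] -> counters=[1,1,0,1,0,1,0,1,2,4,1,1,1,1,4,3,0,0,2,2,1,5,5,2,1,2,2,1,1,0,2]
Step 13: insert x at [19, 22, 26, 27] -> counters=[1,1,0,1,0,1,0,1,2,4,1,1,1,1,4,3,0,0,2,3,1,5,6,2,1,2,3,2,1,0,2]
Step 14: delete l at [14, 15, 18, 21] -> counters=[1,1,0,1,0,1,0,1,2,4,1,1,1,1,3,2,0,0,1,3,1,4,6,2,1,2,3,2,1,0,2]
Step 15: insert dfn at [1, 13, 22, 26] -> counters=[1,2,0,1,0,1,0,1,2,4,1,1,1,2,3,2,0,0,1,3,1,4,7,2,1,2,4,2,1,0,2]
Step 16: delete dfn at [1, 13, 22, 26] -> counters=[1,1,0,1,0,1,0,1,2,4,1,1,1,1,3,2,0,0,1,3,1,4,6,2,1,2,3,2,1,0,2]
Step 17: insert anc at [12, 21, 22, 28] -> counters=[1,1,0,1,0,1,0,1,2,4,1,1,2,1,3,2,0,0,1,3,1,5,7,2,1,2,3,2,2,0,2]
Step 18: delete sk at [9, 10, 15, 19] -> counters=[1,1,0,1,0,1,0,1,2,3,0,1,2,1,3,1,0,0,1,2,1,5,7,2,1,2,3,2,2,0,2]
Step 19: delete c at [7, 8, 11, 18] -> counters=[1,1,0,1,0,1,0,0,1,3,0,0,2,1,3,1,0,0,0,2,1,5,7,2,1,2,3,2,2,0,2]
Step 20: insert c at [7, 8, 11, 18] -> counters=[1,1,0,1,0,1,0,1,2,3,0,1,2,1,3,1,0,0,1,2,1,5,7,2,1,2,3,2,2,0,2]
Final counters=[1,1,0,1,0,1,0,1,2,3,0,1,2,1,3,1,0,0,1,2,1,5,7,2,1,2,3,2,2,0,2] -> 24 nonzero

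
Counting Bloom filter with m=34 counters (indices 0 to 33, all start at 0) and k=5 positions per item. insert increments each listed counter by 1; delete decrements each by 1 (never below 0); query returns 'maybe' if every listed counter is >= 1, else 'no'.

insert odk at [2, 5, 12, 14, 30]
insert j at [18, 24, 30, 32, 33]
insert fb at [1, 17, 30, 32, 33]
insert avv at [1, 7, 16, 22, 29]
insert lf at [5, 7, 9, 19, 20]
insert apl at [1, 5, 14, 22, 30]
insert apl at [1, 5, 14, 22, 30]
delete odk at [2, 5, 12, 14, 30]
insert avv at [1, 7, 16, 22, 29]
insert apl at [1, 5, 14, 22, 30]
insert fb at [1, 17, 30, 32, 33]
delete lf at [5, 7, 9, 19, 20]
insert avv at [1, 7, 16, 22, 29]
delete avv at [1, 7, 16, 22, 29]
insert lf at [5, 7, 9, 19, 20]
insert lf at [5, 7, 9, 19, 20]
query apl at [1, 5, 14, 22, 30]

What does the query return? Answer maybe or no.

Answer: maybe

Derivation:
Step 1: insert odk at [2, 5, 12, 14, 30] -> counters=[0,0,1,0,0,1,0,0,0,0,0,0,1,0,1,0,0,0,0,0,0,0,0,0,0,0,0,0,0,0,1,0,0,0]
Step 2: insert j at [18, 24, 30, 32, 33] -> counters=[0,0,1,0,0,1,0,0,0,0,0,0,1,0,1,0,0,0,1,0,0,0,0,0,1,0,0,0,0,0,2,0,1,1]
Step 3: insert fb at [1, 17, 30, 32, 33] -> counters=[0,1,1,0,0,1,0,0,0,0,0,0,1,0,1,0,0,1,1,0,0,0,0,0,1,0,0,0,0,0,3,0,2,2]
Step 4: insert avv at [1, 7, 16, 22, 29] -> counters=[0,2,1,0,0,1,0,1,0,0,0,0,1,0,1,0,1,1,1,0,0,0,1,0,1,0,0,0,0,1,3,0,2,2]
Step 5: insert lf at [5, 7, 9, 19, 20] -> counters=[0,2,1,0,0,2,0,2,0,1,0,0,1,0,1,0,1,1,1,1,1,0,1,0,1,0,0,0,0,1,3,0,2,2]
Step 6: insert apl at [1, 5, 14, 22, 30] -> counters=[0,3,1,0,0,3,0,2,0,1,0,0,1,0,2,0,1,1,1,1,1,0,2,0,1,0,0,0,0,1,4,0,2,2]
Step 7: insert apl at [1, 5, 14, 22, 30] -> counters=[0,4,1,0,0,4,0,2,0,1,0,0,1,0,3,0,1,1,1,1,1,0,3,0,1,0,0,0,0,1,5,0,2,2]
Step 8: delete odk at [2, 5, 12, 14, 30] -> counters=[0,4,0,0,0,3,0,2,0,1,0,0,0,0,2,0,1,1,1,1,1,0,3,0,1,0,0,0,0,1,4,0,2,2]
Step 9: insert avv at [1, 7, 16, 22, 29] -> counters=[0,5,0,0,0,3,0,3,0,1,0,0,0,0,2,0,2,1,1,1,1,0,4,0,1,0,0,0,0,2,4,0,2,2]
Step 10: insert apl at [1, 5, 14, 22, 30] -> counters=[0,6,0,0,0,4,0,3,0,1,0,0,0,0,3,0,2,1,1,1,1,0,5,0,1,0,0,0,0,2,5,0,2,2]
Step 11: insert fb at [1, 17, 30, 32, 33] -> counters=[0,7,0,0,0,4,0,3,0,1,0,0,0,0,3,0,2,2,1,1,1,0,5,0,1,0,0,0,0,2,6,0,3,3]
Step 12: delete lf at [5, 7, 9, 19, 20] -> counters=[0,7,0,0,0,3,0,2,0,0,0,0,0,0,3,0,2,2,1,0,0,0,5,0,1,0,0,0,0,2,6,0,3,3]
Step 13: insert avv at [1, 7, 16, 22, 29] -> counters=[0,8,0,0,0,3,0,3,0,0,0,0,0,0,3,0,3,2,1,0,0,0,6,0,1,0,0,0,0,3,6,0,3,3]
Step 14: delete avv at [1, 7, 16, 22, 29] -> counters=[0,7,0,0,0,3,0,2,0,0,0,0,0,0,3,0,2,2,1,0,0,0,5,0,1,0,0,0,0,2,6,0,3,3]
Step 15: insert lf at [5, 7, 9, 19, 20] -> counters=[0,7,0,0,0,4,0,3,0,1,0,0,0,0,3,0,2,2,1,1,1,0,5,0,1,0,0,0,0,2,6,0,3,3]
Step 16: insert lf at [5, 7, 9, 19, 20] -> counters=[0,7,0,0,0,5,0,4,0,2,0,0,0,0,3,0,2,2,1,2,2,0,5,0,1,0,0,0,0,2,6,0,3,3]
Query apl: check counters[1]=7 counters[5]=5 counters[14]=3 counters[22]=5 counters[30]=6 -> maybe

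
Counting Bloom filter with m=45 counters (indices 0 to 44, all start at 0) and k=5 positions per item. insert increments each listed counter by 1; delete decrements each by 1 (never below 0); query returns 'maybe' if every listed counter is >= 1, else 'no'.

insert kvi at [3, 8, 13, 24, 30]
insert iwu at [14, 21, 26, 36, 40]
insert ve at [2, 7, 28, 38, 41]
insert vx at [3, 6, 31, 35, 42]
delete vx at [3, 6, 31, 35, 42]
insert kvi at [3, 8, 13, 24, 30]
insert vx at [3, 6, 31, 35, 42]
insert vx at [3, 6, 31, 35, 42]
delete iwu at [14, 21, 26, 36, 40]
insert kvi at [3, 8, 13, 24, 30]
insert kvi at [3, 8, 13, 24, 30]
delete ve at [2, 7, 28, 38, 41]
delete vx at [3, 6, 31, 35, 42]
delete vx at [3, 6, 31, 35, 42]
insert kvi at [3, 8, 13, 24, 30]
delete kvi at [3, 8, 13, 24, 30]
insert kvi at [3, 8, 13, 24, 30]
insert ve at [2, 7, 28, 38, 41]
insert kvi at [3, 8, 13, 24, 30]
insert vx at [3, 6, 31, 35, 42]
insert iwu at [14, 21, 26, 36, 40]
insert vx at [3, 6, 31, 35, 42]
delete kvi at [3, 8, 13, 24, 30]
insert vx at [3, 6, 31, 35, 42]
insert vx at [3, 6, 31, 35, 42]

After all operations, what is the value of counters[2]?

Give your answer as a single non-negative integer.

Step 1: insert kvi at [3, 8, 13, 24, 30] -> counters=[0,0,0,1,0,0,0,0,1,0,0,0,0,1,0,0,0,0,0,0,0,0,0,0,1,0,0,0,0,0,1,0,0,0,0,0,0,0,0,0,0,0,0,0,0]
Step 2: insert iwu at [14, 21, 26, 36, 40] -> counters=[0,0,0,1,0,0,0,0,1,0,0,0,0,1,1,0,0,0,0,0,0,1,0,0,1,0,1,0,0,0,1,0,0,0,0,0,1,0,0,0,1,0,0,0,0]
Step 3: insert ve at [2, 7, 28, 38, 41] -> counters=[0,0,1,1,0,0,0,1,1,0,0,0,0,1,1,0,0,0,0,0,0,1,0,0,1,0,1,0,1,0,1,0,0,0,0,0,1,0,1,0,1,1,0,0,0]
Step 4: insert vx at [3, 6, 31, 35, 42] -> counters=[0,0,1,2,0,0,1,1,1,0,0,0,0,1,1,0,0,0,0,0,0,1,0,0,1,0,1,0,1,0,1,1,0,0,0,1,1,0,1,0,1,1,1,0,0]
Step 5: delete vx at [3, 6, 31, 35, 42] -> counters=[0,0,1,1,0,0,0,1,1,0,0,0,0,1,1,0,0,0,0,0,0,1,0,0,1,0,1,0,1,0,1,0,0,0,0,0,1,0,1,0,1,1,0,0,0]
Step 6: insert kvi at [3, 8, 13, 24, 30] -> counters=[0,0,1,2,0,0,0,1,2,0,0,0,0,2,1,0,0,0,0,0,0,1,0,0,2,0,1,0,1,0,2,0,0,0,0,0,1,0,1,0,1,1,0,0,0]
Step 7: insert vx at [3, 6, 31, 35, 42] -> counters=[0,0,1,3,0,0,1,1,2,0,0,0,0,2,1,0,0,0,0,0,0,1,0,0,2,0,1,0,1,0,2,1,0,0,0,1,1,0,1,0,1,1,1,0,0]
Step 8: insert vx at [3, 6, 31, 35, 42] -> counters=[0,0,1,4,0,0,2,1,2,0,0,0,0,2,1,0,0,0,0,0,0,1,0,0,2,0,1,0,1,0,2,2,0,0,0,2,1,0,1,0,1,1,2,0,0]
Step 9: delete iwu at [14, 21, 26, 36, 40] -> counters=[0,0,1,4,0,0,2,1,2,0,0,0,0,2,0,0,0,0,0,0,0,0,0,0,2,0,0,0,1,0,2,2,0,0,0,2,0,0,1,0,0,1,2,0,0]
Step 10: insert kvi at [3, 8, 13, 24, 30] -> counters=[0,0,1,5,0,0,2,1,3,0,0,0,0,3,0,0,0,0,0,0,0,0,0,0,3,0,0,0,1,0,3,2,0,0,0,2,0,0,1,0,0,1,2,0,0]
Step 11: insert kvi at [3, 8, 13, 24, 30] -> counters=[0,0,1,6,0,0,2,1,4,0,0,0,0,4,0,0,0,0,0,0,0,0,0,0,4,0,0,0,1,0,4,2,0,0,0,2,0,0,1,0,0,1,2,0,0]
Step 12: delete ve at [2, 7, 28, 38, 41] -> counters=[0,0,0,6,0,0,2,0,4,0,0,0,0,4,0,0,0,0,0,0,0,0,0,0,4,0,0,0,0,0,4,2,0,0,0,2,0,0,0,0,0,0,2,0,0]
Step 13: delete vx at [3, 6, 31, 35, 42] -> counters=[0,0,0,5,0,0,1,0,4,0,0,0,0,4,0,0,0,0,0,0,0,0,0,0,4,0,0,0,0,0,4,1,0,0,0,1,0,0,0,0,0,0,1,0,0]
Step 14: delete vx at [3, 6, 31, 35, 42] -> counters=[0,0,0,4,0,0,0,0,4,0,0,0,0,4,0,0,0,0,0,0,0,0,0,0,4,0,0,0,0,0,4,0,0,0,0,0,0,0,0,0,0,0,0,0,0]
Step 15: insert kvi at [3, 8, 13, 24, 30] -> counters=[0,0,0,5,0,0,0,0,5,0,0,0,0,5,0,0,0,0,0,0,0,0,0,0,5,0,0,0,0,0,5,0,0,0,0,0,0,0,0,0,0,0,0,0,0]
Step 16: delete kvi at [3, 8, 13, 24, 30] -> counters=[0,0,0,4,0,0,0,0,4,0,0,0,0,4,0,0,0,0,0,0,0,0,0,0,4,0,0,0,0,0,4,0,0,0,0,0,0,0,0,0,0,0,0,0,0]
Step 17: insert kvi at [3, 8, 13, 24, 30] -> counters=[0,0,0,5,0,0,0,0,5,0,0,0,0,5,0,0,0,0,0,0,0,0,0,0,5,0,0,0,0,0,5,0,0,0,0,0,0,0,0,0,0,0,0,0,0]
Step 18: insert ve at [2, 7, 28, 38, 41] -> counters=[0,0,1,5,0,0,0,1,5,0,0,0,0,5,0,0,0,0,0,0,0,0,0,0,5,0,0,0,1,0,5,0,0,0,0,0,0,0,1,0,0,1,0,0,0]
Step 19: insert kvi at [3, 8, 13, 24, 30] -> counters=[0,0,1,6,0,0,0,1,6,0,0,0,0,6,0,0,0,0,0,0,0,0,0,0,6,0,0,0,1,0,6,0,0,0,0,0,0,0,1,0,0,1,0,0,0]
Step 20: insert vx at [3, 6, 31, 35, 42] -> counters=[0,0,1,7,0,0,1,1,6,0,0,0,0,6,0,0,0,0,0,0,0,0,0,0,6,0,0,0,1,0,6,1,0,0,0,1,0,0,1,0,0,1,1,0,0]
Step 21: insert iwu at [14, 21, 26, 36, 40] -> counters=[0,0,1,7,0,0,1,1,6,0,0,0,0,6,1,0,0,0,0,0,0,1,0,0,6,0,1,0,1,0,6,1,0,0,0,1,1,0,1,0,1,1,1,0,0]
Step 22: insert vx at [3, 6, 31, 35, 42] -> counters=[0,0,1,8,0,0,2,1,6,0,0,0,0,6,1,0,0,0,0,0,0,1,0,0,6,0,1,0,1,0,6,2,0,0,0,2,1,0,1,0,1,1,2,0,0]
Step 23: delete kvi at [3, 8, 13, 24, 30] -> counters=[0,0,1,7,0,0,2,1,5,0,0,0,0,5,1,0,0,0,0,0,0,1,0,0,5,0,1,0,1,0,5,2,0,0,0,2,1,0,1,0,1,1,2,0,0]
Step 24: insert vx at [3, 6, 31, 35, 42] -> counters=[0,0,1,8,0,0,3,1,5,0,0,0,0,5,1,0,0,0,0,0,0,1,0,0,5,0,1,0,1,0,5,3,0,0,0,3,1,0,1,0,1,1,3,0,0]
Step 25: insert vx at [3, 6, 31, 35, 42] -> counters=[0,0,1,9,0,0,4,1,5,0,0,0,0,5,1,0,0,0,0,0,0,1,0,0,5,0,1,0,1,0,5,4,0,0,0,4,1,0,1,0,1,1,4,0,0]
Final counters=[0,0,1,9,0,0,4,1,5,0,0,0,0,5,1,0,0,0,0,0,0,1,0,0,5,0,1,0,1,0,5,4,0,0,0,4,1,0,1,0,1,1,4,0,0] -> counters[2]=1

Answer: 1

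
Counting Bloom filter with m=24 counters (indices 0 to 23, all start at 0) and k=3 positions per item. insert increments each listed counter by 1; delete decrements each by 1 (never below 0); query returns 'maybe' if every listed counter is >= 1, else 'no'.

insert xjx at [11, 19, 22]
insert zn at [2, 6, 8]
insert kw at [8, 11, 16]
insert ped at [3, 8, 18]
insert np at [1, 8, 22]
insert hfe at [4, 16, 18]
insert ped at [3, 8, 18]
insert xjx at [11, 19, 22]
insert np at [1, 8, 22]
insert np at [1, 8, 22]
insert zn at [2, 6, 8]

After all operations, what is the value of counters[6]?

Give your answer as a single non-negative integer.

Step 1: insert xjx at [11, 19, 22] -> counters=[0,0,0,0,0,0,0,0,0,0,0,1,0,0,0,0,0,0,0,1,0,0,1,0]
Step 2: insert zn at [2, 6, 8] -> counters=[0,0,1,0,0,0,1,0,1,0,0,1,0,0,0,0,0,0,0,1,0,0,1,0]
Step 3: insert kw at [8, 11, 16] -> counters=[0,0,1,0,0,0,1,0,2,0,0,2,0,0,0,0,1,0,0,1,0,0,1,0]
Step 4: insert ped at [3, 8, 18] -> counters=[0,0,1,1,0,0,1,0,3,0,0,2,0,0,0,0,1,0,1,1,0,0,1,0]
Step 5: insert np at [1, 8, 22] -> counters=[0,1,1,1,0,0,1,0,4,0,0,2,0,0,0,0,1,0,1,1,0,0,2,0]
Step 6: insert hfe at [4, 16, 18] -> counters=[0,1,1,1,1,0,1,0,4,0,0,2,0,0,0,0,2,0,2,1,0,0,2,0]
Step 7: insert ped at [3, 8, 18] -> counters=[0,1,1,2,1,0,1,0,5,0,0,2,0,0,0,0,2,0,3,1,0,0,2,0]
Step 8: insert xjx at [11, 19, 22] -> counters=[0,1,1,2,1,0,1,0,5,0,0,3,0,0,0,0,2,0,3,2,0,0,3,0]
Step 9: insert np at [1, 8, 22] -> counters=[0,2,1,2,1,0,1,0,6,0,0,3,0,0,0,0,2,0,3,2,0,0,4,0]
Step 10: insert np at [1, 8, 22] -> counters=[0,3,1,2,1,0,1,0,7,0,0,3,0,0,0,0,2,0,3,2,0,0,5,0]
Step 11: insert zn at [2, 6, 8] -> counters=[0,3,2,2,1,0,2,0,8,0,0,3,0,0,0,0,2,0,3,2,0,0,5,0]
Final counters=[0,3,2,2,1,0,2,0,8,0,0,3,0,0,0,0,2,0,3,2,0,0,5,0] -> counters[6]=2

Answer: 2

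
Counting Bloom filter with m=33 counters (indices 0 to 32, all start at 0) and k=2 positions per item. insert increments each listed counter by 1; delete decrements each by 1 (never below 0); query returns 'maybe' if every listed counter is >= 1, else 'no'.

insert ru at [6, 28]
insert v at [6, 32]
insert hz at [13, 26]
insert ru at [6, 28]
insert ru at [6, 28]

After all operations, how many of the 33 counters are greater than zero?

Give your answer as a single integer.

Step 1: insert ru at [6, 28] -> counters=[0,0,0,0,0,0,1,0,0,0,0,0,0,0,0,0,0,0,0,0,0,0,0,0,0,0,0,0,1,0,0,0,0]
Step 2: insert v at [6, 32] -> counters=[0,0,0,0,0,0,2,0,0,0,0,0,0,0,0,0,0,0,0,0,0,0,0,0,0,0,0,0,1,0,0,0,1]
Step 3: insert hz at [13, 26] -> counters=[0,0,0,0,0,0,2,0,0,0,0,0,0,1,0,0,0,0,0,0,0,0,0,0,0,0,1,0,1,0,0,0,1]
Step 4: insert ru at [6, 28] -> counters=[0,0,0,0,0,0,3,0,0,0,0,0,0,1,0,0,0,0,0,0,0,0,0,0,0,0,1,0,2,0,0,0,1]
Step 5: insert ru at [6, 28] -> counters=[0,0,0,0,0,0,4,0,0,0,0,0,0,1,0,0,0,0,0,0,0,0,0,0,0,0,1,0,3,0,0,0,1]
Final counters=[0,0,0,0,0,0,4,0,0,0,0,0,0,1,0,0,0,0,0,0,0,0,0,0,0,0,1,0,3,0,0,0,1] -> 5 nonzero

Answer: 5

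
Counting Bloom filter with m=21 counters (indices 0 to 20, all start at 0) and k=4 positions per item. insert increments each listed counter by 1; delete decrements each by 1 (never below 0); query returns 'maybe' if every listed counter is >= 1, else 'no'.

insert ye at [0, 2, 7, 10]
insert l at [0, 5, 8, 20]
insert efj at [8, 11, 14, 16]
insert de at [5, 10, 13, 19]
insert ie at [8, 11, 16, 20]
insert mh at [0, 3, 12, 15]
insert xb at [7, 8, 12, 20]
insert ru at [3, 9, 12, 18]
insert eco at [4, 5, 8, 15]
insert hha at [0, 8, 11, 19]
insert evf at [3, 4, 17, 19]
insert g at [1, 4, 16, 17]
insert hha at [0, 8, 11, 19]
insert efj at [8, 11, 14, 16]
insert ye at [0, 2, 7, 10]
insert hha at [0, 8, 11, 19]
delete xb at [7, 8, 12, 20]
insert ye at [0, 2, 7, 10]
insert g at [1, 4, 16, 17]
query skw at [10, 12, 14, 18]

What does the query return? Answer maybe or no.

Answer: maybe

Derivation:
Step 1: insert ye at [0, 2, 7, 10] -> counters=[1,0,1,0,0,0,0,1,0,0,1,0,0,0,0,0,0,0,0,0,0]
Step 2: insert l at [0, 5, 8, 20] -> counters=[2,0,1,0,0,1,0,1,1,0,1,0,0,0,0,0,0,0,0,0,1]
Step 3: insert efj at [8, 11, 14, 16] -> counters=[2,0,1,0,0,1,0,1,2,0,1,1,0,0,1,0,1,0,0,0,1]
Step 4: insert de at [5, 10, 13, 19] -> counters=[2,0,1,0,0,2,0,1,2,0,2,1,0,1,1,0,1,0,0,1,1]
Step 5: insert ie at [8, 11, 16, 20] -> counters=[2,0,1,0,0,2,0,1,3,0,2,2,0,1,1,0,2,0,0,1,2]
Step 6: insert mh at [0, 3, 12, 15] -> counters=[3,0,1,1,0,2,0,1,3,0,2,2,1,1,1,1,2,0,0,1,2]
Step 7: insert xb at [7, 8, 12, 20] -> counters=[3,0,1,1,0,2,0,2,4,0,2,2,2,1,1,1,2,0,0,1,3]
Step 8: insert ru at [3, 9, 12, 18] -> counters=[3,0,1,2,0,2,0,2,4,1,2,2,3,1,1,1,2,0,1,1,3]
Step 9: insert eco at [4, 5, 8, 15] -> counters=[3,0,1,2,1,3,0,2,5,1,2,2,3,1,1,2,2,0,1,1,3]
Step 10: insert hha at [0, 8, 11, 19] -> counters=[4,0,1,2,1,3,0,2,6,1,2,3,3,1,1,2,2,0,1,2,3]
Step 11: insert evf at [3, 4, 17, 19] -> counters=[4,0,1,3,2,3,0,2,6,1,2,3,3,1,1,2,2,1,1,3,3]
Step 12: insert g at [1, 4, 16, 17] -> counters=[4,1,1,3,3,3,0,2,6,1,2,3,3,1,1,2,3,2,1,3,3]
Step 13: insert hha at [0, 8, 11, 19] -> counters=[5,1,1,3,3,3,0,2,7,1,2,4,3,1,1,2,3,2,1,4,3]
Step 14: insert efj at [8, 11, 14, 16] -> counters=[5,1,1,3,3,3,0,2,8,1,2,5,3,1,2,2,4,2,1,4,3]
Step 15: insert ye at [0, 2, 7, 10] -> counters=[6,1,2,3,3,3,0,3,8,1,3,5,3,1,2,2,4,2,1,4,3]
Step 16: insert hha at [0, 8, 11, 19] -> counters=[7,1,2,3,3,3,0,3,9,1,3,6,3,1,2,2,4,2,1,5,3]
Step 17: delete xb at [7, 8, 12, 20] -> counters=[7,1,2,3,3,3,0,2,8,1,3,6,2,1,2,2,4,2,1,5,2]
Step 18: insert ye at [0, 2, 7, 10] -> counters=[8,1,3,3,3,3,0,3,8,1,4,6,2,1,2,2,4,2,1,5,2]
Step 19: insert g at [1, 4, 16, 17] -> counters=[8,2,3,3,4,3,0,3,8,1,4,6,2,1,2,2,5,3,1,5,2]
Query skw: check counters[10]=4 counters[12]=2 counters[14]=2 counters[18]=1 -> maybe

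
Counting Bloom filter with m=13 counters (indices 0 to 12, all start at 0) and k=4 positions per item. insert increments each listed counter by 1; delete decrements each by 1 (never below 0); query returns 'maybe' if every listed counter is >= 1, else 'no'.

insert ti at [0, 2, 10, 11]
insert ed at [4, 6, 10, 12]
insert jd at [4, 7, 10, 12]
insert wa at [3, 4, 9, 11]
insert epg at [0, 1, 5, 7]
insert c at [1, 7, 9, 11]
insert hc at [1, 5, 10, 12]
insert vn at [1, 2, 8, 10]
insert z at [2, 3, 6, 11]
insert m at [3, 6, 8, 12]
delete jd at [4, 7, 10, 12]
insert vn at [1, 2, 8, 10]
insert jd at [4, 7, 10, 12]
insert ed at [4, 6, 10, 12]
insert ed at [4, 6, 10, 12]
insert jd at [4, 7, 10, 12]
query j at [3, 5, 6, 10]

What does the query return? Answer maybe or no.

Answer: maybe

Derivation:
Step 1: insert ti at [0, 2, 10, 11] -> counters=[1,0,1,0,0,0,0,0,0,0,1,1,0]
Step 2: insert ed at [4, 6, 10, 12] -> counters=[1,0,1,0,1,0,1,0,0,0,2,1,1]
Step 3: insert jd at [4, 7, 10, 12] -> counters=[1,0,1,0,2,0,1,1,0,0,3,1,2]
Step 4: insert wa at [3, 4, 9, 11] -> counters=[1,0,1,1,3,0,1,1,0,1,3,2,2]
Step 5: insert epg at [0, 1, 5, 7] -> counters=[2,1,1,1,3,1,1,2,0,1,3,2,2]
Step 6: insert c at [1, 7, 9, 11] -> counters=[2,2,1,1,3,1,1,3,0,2,3,3,2]
Step 7: insert hc at [1, 5, 10, 12] -> counters=[2,3,1,1,3,2,1,3,0,2,4,3,3]
Step 8: insert vn at [1, 2, 8, 10] -> counters=[2,4,2,1,3,2,1,3,1,2,5,3,3]
Step 9: insert z at [2, 3, 6, 11] -> counters=[2,4,3,2,3,2,2,3,1,2,5,4,3]
Step 10: insert m at [3, 6, 8, 12] -> counters=[2,4,3,3,3,2,3,3,2,2,5,4,4]
Step 11: delete jd at [4, 7, 10, 12] -> counters=[2,4,3,3,2,2,3,2,2,2,4,4,3]
Step 12: insert vn at [1, 2, 8, 10] -> counters=[2,5,4,3,2,2,3,2,3,2,5,4,3]
Step 13: insert jd at [4, 7, 10, 12] -> counters=[2,5,4,3,3,2,3,3,3,2,6,4,4]
Step 14: insert ed at [4, 6, 10, 12] -> counters=[2,5,4,3,4,2,4,3,3,2,7,4,5]
Step 15: insert ed at [4, 6, 10, 12] -> counters=[2,5,4,3,5,2,5,3,3,2,8,4,6]
Step 16: insert jd at [4, 7, 10, 12] -> counters=[2,5,4,3,6,2,5,4,3,2,9,4,7]
Query j: check counters[3]=3 counters[5]=2 counters[6]=5 counters[10]=9 -> maybe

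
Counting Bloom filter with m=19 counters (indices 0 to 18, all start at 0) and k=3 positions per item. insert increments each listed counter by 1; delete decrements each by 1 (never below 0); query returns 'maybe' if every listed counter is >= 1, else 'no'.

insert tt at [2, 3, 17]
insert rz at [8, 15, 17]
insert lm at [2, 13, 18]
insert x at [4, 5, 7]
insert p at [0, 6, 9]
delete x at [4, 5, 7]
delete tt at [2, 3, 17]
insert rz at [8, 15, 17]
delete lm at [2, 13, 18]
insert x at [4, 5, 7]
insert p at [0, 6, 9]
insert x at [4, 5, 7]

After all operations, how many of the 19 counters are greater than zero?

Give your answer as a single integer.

Step 1: insert tt at [2, 3, 17] -> counters=[0,0,1,1,0,0,0,0,0,0,0,0,0,0,0,0,0,1,0]
Step 2: insert rz at [8, 15, 17] -> counters=[0,0,1,1,0,0,0,0,1,0,0,0,0,0,0,1,0,2,0]
Step 3: insert lm at [2, 13, 18] -> counters=[0,0,2,1,0,0,0,0,1,0,0,0,0,1,0,1,0,2,1]
Step 4: insert x at [4, 5, 7] -> counters=[0,0,2,1,1,1,0,1,1,0,0,0,0,1,0,1,0,2,1]
Step 5: insert p at [0, 6, 9] -> counters=[1,0,2,1,1,1,1,1,1,1,0,0,0,1,0,1,0,2,1]
Step 6: delete x at [4, 5, 7] -> counters=[1,0,2,1,0,0,1,0,1,1,0,0,0,1,0,1,0,2,1]
Step 7: delete tt at [2, 3, 17] -> counters=[1,0,1,0,0,0,1,0,1,1,0,0,0,1,0,1,0,1,1]
Step 8: insert rz at [8, 15, 17] -> counters=[1,0,1,0,0,0,1,0,2,1,0,0,0,1,0,2,0,2,1]
Step 9: delete lm at [2, 13, 18] -> counters=[1,0,0,0,0,0,1,0,2,1,0,0,0,0,0,2,0,2,0]
Step 10: insert x at [4, 5, 7] -> counters=[1,0,0,0,1,1,1,1,2,1,0,0,0,0,0,2,0,2,0]
Step 11: insert p at [0, 6, 9] -> counters=[2,0,0,0,1,1,2,1,2,2,0,0,0,0,0,2,0,2,0]
Step 12: insert x at [4, 5, 7] -> counters=[2,0,0,0,2,2,2,2,2,2,0,0,0,0,0,2,0,2,0]
Final counters=[2,0,0,0,2,2,2,2,2,2,0,0,0,0,0,2,0,2,0] -> 9 nonzero

Answer: 9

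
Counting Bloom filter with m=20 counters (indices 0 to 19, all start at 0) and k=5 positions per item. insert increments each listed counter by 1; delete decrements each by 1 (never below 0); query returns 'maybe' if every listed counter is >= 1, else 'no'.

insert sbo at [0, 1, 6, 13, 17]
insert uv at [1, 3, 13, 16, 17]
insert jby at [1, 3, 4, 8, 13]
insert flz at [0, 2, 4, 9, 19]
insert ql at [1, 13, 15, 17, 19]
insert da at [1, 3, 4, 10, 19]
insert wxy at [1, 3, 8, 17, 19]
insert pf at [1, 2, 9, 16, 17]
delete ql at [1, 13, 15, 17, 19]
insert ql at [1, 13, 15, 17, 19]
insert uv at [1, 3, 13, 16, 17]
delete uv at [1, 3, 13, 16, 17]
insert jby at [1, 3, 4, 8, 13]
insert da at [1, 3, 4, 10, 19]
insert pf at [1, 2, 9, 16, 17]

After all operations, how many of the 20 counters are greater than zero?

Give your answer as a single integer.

Answer: 14

Derivation:
Step 1: insert sbo at [0, 1, 6, 13, 17] -> counters=[1,1,0,0,0,0,1,0,0,0,0,0,0,1,0,0,0,1,0,0]
Step 2: insert uv at [1, 3, 13, 16, 17] -> counters=[1,2,0,1,0,0,1,0,0,0,0,0,0,2,0,0,1,2,0,0]
Step 3: insert jby at [1, 3, 4, 8, 13] -> counters=[1,3,0,2,1,0,1,0,1,0,0,0,0,3,0,0,1,2,0,0]
Step 4: insert flz at [0, 2, 4, 9, 19] -> counters=[2,3,1,2,2,0,1,0,1,1,0,0,0,3,0,0,1,2,0,1]
Step 5: insert ql at [1, 13, 15, 17, 19] -> counters=[2,4,1,2,2,0,1,0,1,1,0,0,0,4,0,1,1,3,0,2]
Step 6: insert da at [1, 3, 4, 10, 19] -> counters=[2,5,1,3,3,0,1,0,1,1,1,0,0,4,0,1,1,3,0,3]
Step 7: insert wxy at [1, 3, 8, 17, 19] -> counters=[2,6,1,4,3,0,1,0,2,1,1,0,0,4,0,1,1,4,0,4]
Step 8: insert pf at [1, 2, 9, 16, 17] -> counters=[2,7,2,4,3,0,1,0,2,2,1,0,0,4,0,1,2,5,0,4]
Step 9: delete ql at [1, 13, 15, 17, 19] -> counters=[2,6,2,4,3,0,1,0,2,2,1,0,0,3,0,0,2,4,0,3]
Step 10: insert ql at [1, 13, 15, 17, 19] -> counters=[2,7,2,4,3,0,1,0,2,2,1,0,0,4,0,1,2,5,0,4]
Step 11: insert uv at [1, 3, 13, 16, 17] -> counters=[2,8,2,5,3,0,1,0,2,2,1,0,0,5,0,1,3,6,0,4]
Step 12: delete uv at [1, 3, 13, 16, 17] -> counters=[2,7,2,4,3,0,1,0,2,2,1,0,0,4,0,1,2,5,0,4]
Step 13: insert jby at [1, 3, 4, 8, 13] -> counters=[2,8,2,5,4,0,1,0,3,2,1,0,0,5,0,1,2,5,0,4]
Step 14: insert da at [1, 3, 4, 10, 19] -> counters=[2,9,2,6,5,0,1,0,3,2,2,0,0,5,0,1,2,5,0,5]
Step 15: insert pf at [1, 2, 9, 16, 17] -> counters=[2,10,3,6,5,0,1,0,3,3,2,0,0,5,0,1,3,6,0,5]
Final counters=[2,10,3,6,5,0,1,0,3,3,2,0,0,5,0,1,3,6,0,5] -> 14 nonzero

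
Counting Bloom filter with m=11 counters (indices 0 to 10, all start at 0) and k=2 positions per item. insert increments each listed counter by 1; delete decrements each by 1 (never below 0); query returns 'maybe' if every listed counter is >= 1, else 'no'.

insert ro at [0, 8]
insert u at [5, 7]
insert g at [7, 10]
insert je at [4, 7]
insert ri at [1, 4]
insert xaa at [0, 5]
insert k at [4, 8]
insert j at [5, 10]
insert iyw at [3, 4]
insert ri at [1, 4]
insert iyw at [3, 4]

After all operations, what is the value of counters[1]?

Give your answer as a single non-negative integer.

Answer: 2

Derivation:
Step 1: insert ro at [0, 8] -> counters=[1,0,0,0,0,0,0,0,1,0,0]
Step 2: insert u at [5, 7] -> counters=[1,0,0,0,0,1,0,1,1,0,0]
Step 3: insert g at [7, 10] -> counters=[1,0,0,0,0,1,0,2,1,0,1]
Step 4: insert je at [4, 7] -> counters=[1,0,0,0,1,1,0,3,1,0,1]
Step 5: insert ri at [1, 4] -> counters=[1,1,0,0,2,1,0,3,1,0,1]
Step 6: insert xaa at [0, 5] -> counters=[2,1,0,0,2,2,0,3,1,0,1]
Step 7: insert k at [4, 8] -> counters=[2,1,0,0,3,2,0,3,2,0,1]
Step 8: insert j at [5, 10] -> counters=[2,1,0,0,3,3,0,3,2,0,2]
Step 9: insert iyw at [3, 4] -> counters=[2,1,0,1,4,3,0,3,2,0,2]
Step 10: insert ri at [1, 4] -> counters=[2,2,0,1,5,3,0,3,2,0,2]
Step 11: insert iyw at [3, 4] -> counters=[2,2,0,2,6,3,0,3,2,0,2]
Final counters=[2,2,0,2,6,3,0,3,2,0,2] -> counters[1]=2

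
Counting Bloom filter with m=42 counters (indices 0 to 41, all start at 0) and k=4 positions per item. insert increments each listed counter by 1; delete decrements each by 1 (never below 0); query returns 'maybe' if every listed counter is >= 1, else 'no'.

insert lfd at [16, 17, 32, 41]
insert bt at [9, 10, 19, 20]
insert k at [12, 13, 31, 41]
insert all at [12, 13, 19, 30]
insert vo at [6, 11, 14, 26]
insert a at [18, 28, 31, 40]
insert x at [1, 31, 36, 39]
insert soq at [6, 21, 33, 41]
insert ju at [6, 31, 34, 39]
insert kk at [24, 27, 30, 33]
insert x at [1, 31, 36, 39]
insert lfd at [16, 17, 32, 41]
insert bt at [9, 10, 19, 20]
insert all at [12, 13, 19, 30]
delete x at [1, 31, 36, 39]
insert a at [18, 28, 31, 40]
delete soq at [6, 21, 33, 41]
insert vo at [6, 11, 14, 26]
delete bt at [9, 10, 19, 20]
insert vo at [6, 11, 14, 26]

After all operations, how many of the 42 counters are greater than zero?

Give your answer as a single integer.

Step 1: insert lfd at [16, 17, 32, 41] -> counters=[0,0,0,0,0,0,0,0,0,0,0,0,0,0,0,0,1,1,0,0,0,0,0,0,0,0,0,0,0,0,0,0,1,0,0,0,0,0,0,0,0,1]
Step 2: insert bt at [9, 10, 19, 20] -> counters=[0,0,0,0,0,0,0,0,0,1,1,0,0,0,0,0,1,1,0,1,1,0,0,0,0,0,0,0,0,0,0,0,1,0,0,0,0,0,0,0,0,1]
Step 3: insert k at [12, 13, 31, 41] -> counters=[0,0,0,0,0,0,0,0,0,1,1,0,1,1,0,0,1,1,0,1,1,0,0,0,0,0,0,0,0,0,0,1,1,0,0,0,0,0,0,0,0,2]
Step 4: insert all at [12, 13, 19, 30] -> counters=[0,0,0,0,0,0,0,0,0,1,1,0,2,2,0,0,1,1,0,2,1,0,0,0,0,0,0,0,0,0,1,1,1,0,0,0,0,0,0,0,0,2]
Step 5: insert vo at [6, 11, 14, 26] -> counters=[0,0,0,0,0,0,1,0,0,1,1,1,2,2,1,0,1,1,0,2,1,0,0,0,0,0,1,0,0,0,1,1,1,0,0,0,0,0,0,0,0,2]
Step 6: insert a at [18, 28, 31, 40] -> counters=[0,0,0,0,0,0,1,0,0,1,1,1,2,2,1,0,1,1,1,2,1,0,0,0,0,0,1,0,1,0,1,2,1,0,0,0,0,0,0,0,1,2]
Step 7: insert x at [1, 31, 36, 39] -> counters=[0,1,0,0,0,0,1,0,0,1,1,1,2,2,1,0,1,1,1,2,1,0,0,0,0,0,1,0,1,0,1,3,1,0,0,0,1,0,0,1,1,2]
Step 8: insert soq at [6, 21, 33, 41] -> counters=[0,1,0,0,0,0,2,0,0,1,1,1,2,2,1,0,1,1,1,2,1,1,0,0,0,0,1,0,1,0,1,3,1,1,0,0,1,0,0,1,1,3]
Step 9: insert ju at [6, 31, 34, 39] -> counters=[0,1,0,0,0,0,3,0,0,1,1,1,2,2,1,0,1,1,1,2,1,1,0,0,0,0,1,0,1,0,1,4,1,1,1,0,1,0,0,2,1,3]
Step 10: insert kk at [24, 27, 30, 33] -> counters=[0,1,0,0,0,0,3,0,0,1,1,1,2,2,1,0,1,1,1,2,1,1,0,0,1,0,1,1,1,0,2,4,1,2,1,0,1,0,0,2,1,3]
Step 11: insert x at [1, 31, 36, 39] -> counters=[0,2,0,0,0,0,3,0,0,1,1,1,2,2,1,0,1,1,1,2,1,1,0,0,1,0,1,1,1,0,2,5,1,2,1,0,2,0,0,3,1,3]
Step 12: insert lfd at [16, 17, 32, 41] -> counters=[0,2,0,0,0,0,3,0,0,1,1,1,2,2,1,0,2,2,1,2,1,1,0,0,1,0,1,1,1,0,2,5,2,2,1,0,2,0,0,3,1,4]
Step 13: insert bt at [9, 10, 19, 20] -> counters=[0,2,0,0,0,0,3,0,0,2,2,1,2,2,1,0,2,2,1,3,2,1,0,0,1,0,1,1,1,0,2,5,2,2,1,0,2,0,0,3,1,4]
Step 14: insert all at [12, 13, 19, 30] -> counters=[0,2,0,0,0,0,3,0,0,2,2,1,3,3,1,0,2,2,1,4,2,1,0,0,1,0,1,1,1,0,3,5,2,2,1,0,2,0,0,3,1,4]
Step 15: delete x at [1, 31, 36, 39] -> counters=[0,1,0,0,0,0,3,0,0,2,2,1,3,3,1,0,2,2,1,4,2,1,0,0,1,0,1,1,1,0,3,4,2,2,1,0,1,0,0,2,1,4]
Step 16: insert a at [18, 28, 31, 40] -> counters=[0,1,0,0,0,0,3,0,0,2,2,1,3,3,1,0,2,2,2,4,2,1,0,0,1,0,1,1,2,0,3,5,2,2,1,0,1,0,0,2,2,4]
Step 17: delete soq at [6, 21, 33, 41] -> counters=[0,1,0,0,0,0,2,0,0,2,2,1,3,3,1,0,2,2,2,4,2,0,0,0,1,0,1,1,2,0,3,5,2,1,1,0,1,0,0,2,2,3]
Step 18: insert vo at [6, 11, 14, 26] -> counters=[0,1,0,0,0,0,3,0,0,2,2,2,3,3,2,0,2,2,2,4,2,0,0,0,1,0,2,1,2,0,3,5,2,1,1,0,1,0,0,2,2,3]
Step 19: delete bt at [9, 10, 19, 20] -> counters=[0,1,0,0,0,0,3,0,0,1,1,2,3,3,2,0,2,2,2,3,1,0,0,0,1,0,2,1,2,0,3,5,2,1,1,0,1,0,0,2,2,3]
Step 20: insert vo at [6, 11, 14, 26] -> counters=[0,1,0,0,0,0,4,0,0,1,1,3,3,3,3,0,2,2,2,3,1,0,0,0,1,0,3,1,2,0,3,5,2,1,1,0,1,0,0,2,2,3]
Final counters=[0,1,0,0,0,0,4,0,0,1,1,3,3,3,3,0,2,2,2,3,1,0,0,0,1,0,3,1,2,0,3,5,2,1,1,0,1,0,0,2,2,3] -> 26 nonzero

Answer: 26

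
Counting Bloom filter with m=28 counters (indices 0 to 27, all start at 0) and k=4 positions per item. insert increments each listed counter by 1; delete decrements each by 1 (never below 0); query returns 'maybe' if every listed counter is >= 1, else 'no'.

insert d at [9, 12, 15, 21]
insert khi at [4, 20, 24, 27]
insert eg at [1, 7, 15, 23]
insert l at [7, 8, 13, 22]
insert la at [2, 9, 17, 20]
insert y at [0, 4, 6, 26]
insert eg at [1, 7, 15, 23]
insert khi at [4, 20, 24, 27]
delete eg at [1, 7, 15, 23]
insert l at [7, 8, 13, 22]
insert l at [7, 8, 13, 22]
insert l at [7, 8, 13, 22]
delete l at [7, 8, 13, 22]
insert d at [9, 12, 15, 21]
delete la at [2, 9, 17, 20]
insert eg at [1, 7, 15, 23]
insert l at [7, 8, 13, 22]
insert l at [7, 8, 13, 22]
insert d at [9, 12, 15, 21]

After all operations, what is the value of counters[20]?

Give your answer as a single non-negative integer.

Step 1: insert d at [9, 12, 15, 21] -> counters=[0,0,0,0,0,0,0,0,0,1,0,0,1,0,0,1,0,0,0,0,0,1,0,0,0,0,0,0]
Step 2: insert khi at [4, 20, 24, 27] -> counters=[0,0,0,0,1,0,0,0,0,1,0,0,1,0,0,1,0,0,0,0,1,1,0,0,1,0,0,1]
Step 3: insert eg at [1, 7, 15, 23] -> counters=[0,1,0,0,1,0,0,1,0,1,0,0,1,0,0,2,0,0,0,0,1,1,0,1,1,0,0,1]
Step 4: insert l at [7, 8, 13, 22] -> counters=[0,1,0,0,1,0,0,2,1,1,0,0,1,1,0,2,0,0,0,0,1,1,1,1,1,0,0,1]
Step 5: insert la at [2, 9, 17, 20] -> counters=[0,1,1,0,1,0,0,2,1,2,0,0,1,1,0,2,0,1,0,0,2,1,1,1,1,0,0,1]
Step 6: insert y at [0, 4, 6, 26] -> counters=[1,1,1,0,2,0,1,2,1,2,0,0,1,1,0,2,0,1,0,0,2,1,1,1,1,0,1,1]
Step 7: insert eg at [1, 7, 15, 23] -> counters=[1,2,1,0,2,0,1,3,1,2,0,0,1,1,0,3,0,1,0,0,2,1,1,2,1,0,1,1]
Step 8: insert khi at [4, 20, 24, 27] -> counters=[1,2,1,0,3,0,1,3,1,2,0,0,1,1,0,3,0,1,0,0,3,1,1,2,2,0,1,2]
Step 9: delete eg at [1, 7, 15, 23] -> counters=[1,1,1,0,3,0,1,2,1,2,0,0,1,1,0,2,0,1,0,0,3,1,1,1,2,0,1,2]
Step 10: insert l at [7, 8, 13, 22] -> counters=[1,1,1,0,3,0,1,3,2,2,0,0,1,2,0,2,0,1,0,0,3,1,2,1,2,0,1,2]
Step 11: insert l at [7, 8, 13, 22] -> counters=[1,1,1,0,3,0,1,4,3,2,0,0,1,3,0,2,0,1,0,0,3,1,3,1,2,0,1,2]
Step 12: insert l at [7, 8, 13, 22] -> counters=[1,1,1,0,3,0,1,5,4,2,0,0,1,4,0,2,0,1,0,0,3,1,4,1,2,0,1,2]
Step 13: delete l at [7, 8, 13, 22] -> counters=[1,1,1,0,3,0,1,4,3,2,0,0,1,3,0,2,0,1,0,0,3,1,3,1,2,0,1,2]
Step 14: insert d at [9, 12, 15, 21] -> counters=[1,1,1,0,3,0,1,4,3,3,0,0,2,3,0,3,0,1,0,0,3,2,3,1,2,0,1,2]
Step 15: delete la at [2, 9, 17, 20] -> counters=[1,1,0,0,3,0,1,4,3,2,0,0,2,3,0,3,0,0,0,0,2,2,3,1,2,0,1,2]
Step 16: insert eg at [1, 7, 15, 23] -> counters=[1,2,0,0,3,0,1,5,3,2,0,0,2,3,0,4,0,0,0,0,2,2,3,2,2,0,1,2]
Step 17: insert l at [7, 8, 13, 22] -> counters=[1,2,0,0,3,0,1,6,4,2,0,0,2,4,0,4,0,0,0,0,2,2,4,2,2,0,1,2]
Step 18: insert l at [7, 8, 13, 22] -> counters=[1,2,0,0,3,0,1,7,5,2,0,0,2,5,0,4,0,0,0,0,2,2,5,2,2,0,1,2]
Step 19: insert d at [9, 12, 15, 21] -> counters=[1,2,0,0,3,0,1,7,5,3,0,0,3,5,0,5,0,0,0,0,2,3,5,2,2,0,1,2]
Final counters=[1,2,0,0,3,0,1,7,5,3,0,0,3,5,0,5,0,0,0,0,2,3,5,2,2,0,1,2] -> counters[20]=2

Answer: 2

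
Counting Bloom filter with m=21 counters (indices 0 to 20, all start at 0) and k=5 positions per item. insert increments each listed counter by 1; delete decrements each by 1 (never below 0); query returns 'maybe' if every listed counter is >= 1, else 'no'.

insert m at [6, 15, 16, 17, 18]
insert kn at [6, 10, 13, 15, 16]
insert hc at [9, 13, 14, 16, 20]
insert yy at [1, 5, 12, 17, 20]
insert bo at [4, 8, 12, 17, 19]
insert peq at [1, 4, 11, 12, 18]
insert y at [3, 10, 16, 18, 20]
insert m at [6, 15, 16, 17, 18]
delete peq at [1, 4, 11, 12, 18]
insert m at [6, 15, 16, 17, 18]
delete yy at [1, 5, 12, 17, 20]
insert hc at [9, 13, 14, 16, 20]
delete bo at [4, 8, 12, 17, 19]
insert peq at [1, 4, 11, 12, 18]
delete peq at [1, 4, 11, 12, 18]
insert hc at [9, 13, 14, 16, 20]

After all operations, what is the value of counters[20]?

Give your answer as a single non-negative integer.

Answer: 4

Derivation:
Step 1: insert m at [6, 15, 16, 17, 18] -> counters=[0,0,0,0,0,0,1,0,0,0,0,0,0,0,0,1,1,1,1,0,0]
Step 2: insert kn at [6, 10, 13, 15, 16] -> counters=[0,0,0,0,0,0,2,0,0,0,1,0,0,1,0,2,2,1,1,0,0]
Step 3: insert hc at [9, 13, 14, 16, 20] -> counters=[0,0,0,0,0,0,2,0,0,1,1,0,0,2,1,2,3,1,1,0,1]
Step 4: insert yy at [1, 5, 12, 17, 20] -> counters=[0,1,0,0,0,1,2,0,0,1,1,0,1,2,1,2,3,2,1,0,2]
Step 5: insert bo at [4, 8, 12, 17, 19] -> counters=[0,1,0,0,1,1,2,0,1,1,1,0,2,2,1,2,3,3,1,1,2]
Step 6: insert peq at [1, 4, 11, 12, 18] -> counters=[0,2,0,0,2,1,2,0,1,1,1,1,3,2,1,2,3,3,2,1,2]
Step 7: insert y at [3, 10, 16, 18, 20] -> counters=[0,2,0,1,2,1,2,0,1,1,2,1,3,2,1,2,4,3,3,1,3]
Step 8: insert m at [6, 15, 16, 17, 18] -> counters=[0,2,0,1,2,1,3,0,1,1,2,1,3,2,1,3,5,4,4,1,3]
Step 9: delete peq at [1, 4, 11, 12, 18] -> counters=[0,1,0,1,1,1,3,0,1,1,2,0,2,2,1,3,5,4,3,1,3]
Step 10: insert m at [6, 15, 16, 17, 18] -> counters=[0,1,0,1,1,1,4,0,1,1,2,0,2,2,1,4,6,5,4,1,3]
Step 11: delete yy at [1, 5, 12, 17, 20] -> counters=[0,0,0,1,1,0,4,0,1,1,2,0,1,2,1,4,6,4,4,1,2]
Step 12: insert hc at [9, 13, 14, 16, 20] -> counters=[0,0,0,1,1,0,4,0,1,2,2,0,1,3,2,4,7,4,4,1,3]
Step 13: delete bo at [4, 8, 12, 17, 19] -> counters=[0,0,0,1,0,0,4,0,0,2,2,0,0,3,2,4,7,3,4,0,3]
Step 14: insert peq at [1, 4, 11, 12, 18] -> counters=[0,1,0,1,1,0,4,0,0,2,2,1,1,3,2,4,7,3,5,0,3]
Step 15: delete peq at [1, 4, 11, 12, 18] -> counters=[0,0,0,1,0,0,4,0,0,2,2,0,0,3,2,4,7,3,4,0,3]
Step 16: insert hc at [9, 13, 14, 16, 20] -> counters=[0,0,0,1,0,0,4,0,0,3,2,0,0,4,3,4,8,3,4,0,4]
Final counters=[0,0,0,1,0,0,4,0,0,3,2,0,0,4,3,4,8,3,4,0,4] -> counters[20]=4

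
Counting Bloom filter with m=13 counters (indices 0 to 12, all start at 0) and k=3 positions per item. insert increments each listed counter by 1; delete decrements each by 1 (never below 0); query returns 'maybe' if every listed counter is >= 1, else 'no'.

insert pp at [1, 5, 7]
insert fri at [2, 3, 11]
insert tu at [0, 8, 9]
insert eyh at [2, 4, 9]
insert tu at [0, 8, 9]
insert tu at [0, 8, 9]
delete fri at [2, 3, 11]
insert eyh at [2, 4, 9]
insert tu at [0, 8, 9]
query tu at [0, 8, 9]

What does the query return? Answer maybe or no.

Answer: maybe

Derivation:
Step 1: insert pp at [1, 5, 7] -> counters=[0,1,0,0,0,1,0,1,0,0,0,0,0]
Step 2: insert fri at [2, 3, 11] -> counters=[0,1,1,1,0,1,0,1,0,0,0,1,0]
Step 3: insert tu at [0, 8, 9] -> counters=[1,1,1,1,0,1,0,1,1,1,0,1,0]
Step 4: insert eyh at [2, 4, 9] -> counters=[1,1,2,1,1,1,0,1,1,2,0,1,0]
Step 5: insert tu at [0, 8, 9] -> counters=[2,1,2,1,1,1,0,1,2,3,0,1,0]
Step 6: insert tu at [0, 8, 9] -> counters=[3,1,2,1,1,1,0,1,3,4,0,1,0]
Step 7: delete fri at [2, 3, 11] -> counters=[3,1,1,0,1,1,0,1,3,4,0,0,0]
Step 8: insert eyh at [2, 4, 9] -> counters=[3,1,2,0,2,1,0,1,3,5,0,0,0]
Step 9: insert tu at [0, 8, 9] -> counters=[4,1,2,0,2,1,0,1,4,6,0,0,0]
Query tu: check counters[0]=4 counters[8]=4 counters[9]=6 -> maybe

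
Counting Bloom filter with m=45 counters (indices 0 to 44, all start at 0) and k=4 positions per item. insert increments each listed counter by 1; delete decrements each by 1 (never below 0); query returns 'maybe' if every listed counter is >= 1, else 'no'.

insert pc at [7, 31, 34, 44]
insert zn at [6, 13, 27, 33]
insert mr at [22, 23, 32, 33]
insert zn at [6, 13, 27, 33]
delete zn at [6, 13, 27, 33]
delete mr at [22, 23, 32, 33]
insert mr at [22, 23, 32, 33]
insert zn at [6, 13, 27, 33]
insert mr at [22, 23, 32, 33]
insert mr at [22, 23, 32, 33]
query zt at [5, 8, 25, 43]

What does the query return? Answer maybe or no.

Answer: no

Derivation:
Step 1: insert pc at [7, 31, 34, 44] -> counters=[0,0,0,0,0,0,0,1,0,0,0,0,0,0,0,0,0,0,0,0,0,0,0,0,0,0,0,0,0,0,0,1,0,0,1,0,0,0,0,0,0,0,0,0,1]
Step 2: insert zn at [6, 13, 27, 33] -> counters=[0,0,0,0,0,0,1,1,0,0,0,0,0,1,0,0,0,0,0,0,0,0,0,0,0,0,0,1,0,0,0,1,0,1,1,0,0,0,0,0,0,0,0,0,1]
Step 3: insert mr at [22, 23, 32, 33] -> counters=[0,0,0,0,0,0,1,1,0,0,0,0,0,1,0,0,0,0,0,0,0,0,1,1,0,0,0,1,0,0,0,1,1,2,1,0,0,0,0,0,0,0,0,0,1]
Step 4: insert zn at [6, 13, 27, 33] -> counters=[0,0,0,0,0,0,2,1,0,0,0,0,0,2,0,0,0,0,0,0,0,0,1,1,0,0,0,2,0,0,0,1,1,3,1,0,0,0,0,0,0,0,0,0,1]
Step 5: delete zn at [6, 13, 27, 33] -> counters=[0,0,0,0,0,0,1,1,0,0,0,0,0,1,0,0,0,0,0,0,0,0,1,1,0,0,0,1,0,0,0,1,1,2,1,0,0,0,0,0,0,0,0,0,1]
Step 6: delete mr at [22, 23, 32, 33] -> counters=[0,0,0,0,0,0,1,1,0,0,0,0,0,1,0,0,0,0,0,0,0,0,0,0,0,0,0,1,0,0,0,1,0,1,1,0,0,0,0,0,0,0,0,0,1]
Step 7: insert mr at [22, 23, 32, 33] -> counters=[0,0,0,0,0,0,1,1,0,0,0,0,0,1,0,0,0,0,0,0,0,0,1,1,0,0,0,1,0,0,0,1,1,2,1,0,0,0,0,0,0,0,0,0,1]
Step 8: insert zn at [6, 13, 27, 33] -> counters=[0,0,0,0,0,0,2,1,0,0,0,0,0,2,0,0,0,0,0,0,0,0,1,1,0,0,0,2,0,0,0,1,1,3,1,0,0,0,0,0,0,0,0,0,1]
Step 9: insert mr at [22, 23, 32, 33] -> counters=[0,0,0,0,0,0,2,1,0,0,0,0,0,2,0,0,0,0,0,0,0,0,2,2,0,0,0,2,0,0,0,1,2,4,1,0,0,0,0,0,0,0,0,0,1]
Step 10: insert mr at [22, 23, 32, 33] -> counters=[0,0,0,0,0,0,2,1,0,0,0,0,0,2,0,0,0,0,0,0,0,0,3,3,0,0,0,2,0,0,0,1,3,5,1,0,0,0,0,0,0,0,0,0,1]
Query zt: check counters[5]=0 counters[8]=0 counters[25]=0 counters[43]=0 -> no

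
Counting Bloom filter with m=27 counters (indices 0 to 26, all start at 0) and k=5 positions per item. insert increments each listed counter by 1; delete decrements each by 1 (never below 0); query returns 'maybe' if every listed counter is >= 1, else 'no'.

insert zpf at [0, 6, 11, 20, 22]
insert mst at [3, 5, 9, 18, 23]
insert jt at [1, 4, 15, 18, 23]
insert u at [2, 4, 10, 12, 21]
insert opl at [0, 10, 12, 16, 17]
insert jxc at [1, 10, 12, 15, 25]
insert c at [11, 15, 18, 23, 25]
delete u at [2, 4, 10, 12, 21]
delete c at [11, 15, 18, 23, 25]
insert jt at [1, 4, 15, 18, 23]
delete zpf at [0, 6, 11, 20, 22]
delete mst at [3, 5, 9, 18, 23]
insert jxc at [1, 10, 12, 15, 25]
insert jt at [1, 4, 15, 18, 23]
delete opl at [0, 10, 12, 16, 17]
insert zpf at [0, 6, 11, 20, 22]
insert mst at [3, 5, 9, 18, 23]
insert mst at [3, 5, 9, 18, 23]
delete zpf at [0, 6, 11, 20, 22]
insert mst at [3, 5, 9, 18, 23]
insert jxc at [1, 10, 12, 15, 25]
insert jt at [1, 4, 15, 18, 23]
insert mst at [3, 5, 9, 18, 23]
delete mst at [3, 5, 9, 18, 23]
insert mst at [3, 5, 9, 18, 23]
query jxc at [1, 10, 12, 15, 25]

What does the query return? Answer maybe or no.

Answer: maybe

Derivation:
Step 1: insert zpf at [0, 6, 11, 20, 22] -> counters=[1,0,0,0,0,0,1,0,0,0,0,1,0,0,0,0,0,0,0,0,1,0,1,0,0,0,0]
Step 2: insert mst at [3, 5, 9, 18, 23] -> counters=[1,0,0,1,0,1,1,0,0,1,0,1,0,0,0,0,0,0,1,0,1,0,1,1,0,0,0]
Step 3: insert jt at [1, 4, 15, 18, 23] -> counters=[1,1,0,1,1,1,1,0,0,1,0,1,0,0,0,1,0,0,2,0,1,0,1,2,0,0,0]
Step 4: insert u at [2, 4, 10, 12, 21] -> counters=[1,1,1,1,2,1,1,0,0,1,1,1,1,0,0,1,0,0,2,0,1,1,1,2,0,0,0]
Step 5: insert opl at [0, 10, 12, 16, 17] -> counters=[2,1,1,1,2,1,1,0,0,1,2,1,2,0,0,1,1,1,2,0,1,1,1,2,0,0,0]
Step 6: insert jxc at [1, 10, 12, 15, 25] -> counters=[2,2,1,1,2,1,1,0,0,1,3,1,3,0,0,2,1,1,2,0,1,1,1,2,0,1,0]
Step 7: insert c at [11, 15, 18, 23, 25] -> counters=[2,2,1,1,2,1,1,0,0,1,3,2,3,0,0,3,1,1,3,0,1,1,1,3,0,2,0]
Step 8: delete u at [2, 4, 10, 12, 21] -> counters=[2,2,0,1,1,1,1,0,0,1,2,2,2,0,0,3,1,1,3,0,1,0,1,3,0,2,0]
Step 9: delete c at [11, 15, 18, 23, 25] -> counters=[2,2,0,1,1,1,1,0,0,1,2,1,2,0,0,2,1,1,2,0,1,0,1,2,0,1,0]
Step 10: insert jt at [1, 4, 15, 18, 23] -> counters=[2,3,0,1,2,1,1,0,0,1,2,1,2,0,0,3,1,1,3,0,1,0,1,3,0,1,0]
Step 11: delete zpf at [0, 6, 11, 20, 22] -> counters=[1,3,0,1,2,1,0,0,0,1,2,0,2,0,0,3,1,1,3,0,0,0,0,3,0,1,0]
Step 12: delete mst at [3, 5, 9, 18, 23] -> counters=[1,3,0,0,2,0,0,0,0,0,2,0,2,0,0,3,1,1,2,0,0,0,0,2,0,1,0]
Step 13: insert jxc at [1, 10, 12, 15, 25] -> counters=[1,4,0,0,2,0,0,0,0,0,3,0,3,0,0,4,1,1,2,0,0,0,0,2,0,2,0]
Step 14: insert jt at [1, 4, 15, 18, 23] -> counters=[1,5,0,0,3,0,0,0,0,0,3,0,3,0,0,5,1,1,3,0,0,0,0,3,0,2,0]
Step 15: delete opl at [0, 10, 12, 16, 17] -> counters=[0,5,0,0,3,0,0,0,0,0,2,0,2,0,0,5,0,0,3,0,0,0,0,3,0,2,0]
Step 16: insert zpf at [0, 6, 11, 20, 22] -> counters=[1,5,0,0,3,0,1,0,0,0,2,1,2,0,0,5,0,0,3,0,1,0,1,3,0,2,0]
Step 17: insert mst at [3, 5, 9, 18, 23] -> counters=[1,5,0,1,3,1,1,0,0,1,2,1,2,0,0,5,0,0,4,0,1,0,1,4,0,2,0]
Step 18: insert mst at [3, 5, 9, 18, 23] -> counters=[1,5,0,2,3,2,1,0,0,2,2,1,2,0,0,5,0,0,5,0,1,0,1,5,0,2,0]
Step 19: delete zpf at [0, 6, 11, 20, 22] -> counters=[0,5,0,2,3,2,0,0,0,2,2,0,2,0,0,5,0,0,5,0,0,0,0,5,0,2,0]
Step 20: insert mst at [3, 5, 9, 18, 23] -> counters=[0,5,0,3,3,3,0,0,0,3,2,0,2,0,0,5,0,0,6,0,0,0,0,6,0,2,0]
Step 21: insert jxc at [1, 10, 12, 15, 25] -> counters=[0,6,0,3,3,3,0,0,0,3,3,0,3,0,0,6,0,0,6,0,0,0,0,6,0,3,0]
Step 22: insert jt at [1, 4, 15, 18, 23] -> counters=[0,7,0,3,4,3,0,0,0,3,3,0,3,0,0,7,0,0,7,0,0,0,0,7,0,3,0]
Step 23: insert mst at [3, 5, 9, 18, 23] -> counters=[0,7,0,4,4,4,0,0,0,4,3,0,3,0,0,7,0,0,8,0,0,0,0,8,0,3,0]
Step 24: delete mst at [3, 5, 9, 18, 23] -> counters=[0,7,0,3,4,3,0,0,0,3,3,0,3,0,0,7,0,0,7,0,0,0,0,7,0,3,0]
Step 25: insert mst at [3, 5, 9, 18, 23] -> counters=[0,7,0,4,4,4,0,0,0,4,3,0,3,0,0,7,0,0,8,0,0,0,0,8,0,3,0]
Query jxc: check counters[1]=7 counters[10]=3 counters[12]=3 counters[15]=7 counters[25]=3 -> maybe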